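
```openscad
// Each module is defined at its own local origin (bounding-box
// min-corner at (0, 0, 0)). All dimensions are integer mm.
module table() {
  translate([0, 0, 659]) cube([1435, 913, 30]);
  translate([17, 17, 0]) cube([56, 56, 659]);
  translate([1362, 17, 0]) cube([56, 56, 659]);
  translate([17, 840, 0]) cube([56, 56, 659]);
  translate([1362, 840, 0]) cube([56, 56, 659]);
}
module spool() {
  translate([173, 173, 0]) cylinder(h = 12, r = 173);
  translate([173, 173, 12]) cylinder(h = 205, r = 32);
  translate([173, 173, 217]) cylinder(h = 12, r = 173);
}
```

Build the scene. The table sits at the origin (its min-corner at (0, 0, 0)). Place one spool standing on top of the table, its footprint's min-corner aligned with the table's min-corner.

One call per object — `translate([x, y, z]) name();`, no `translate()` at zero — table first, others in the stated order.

table();
translate([0, 0, 689]) spool();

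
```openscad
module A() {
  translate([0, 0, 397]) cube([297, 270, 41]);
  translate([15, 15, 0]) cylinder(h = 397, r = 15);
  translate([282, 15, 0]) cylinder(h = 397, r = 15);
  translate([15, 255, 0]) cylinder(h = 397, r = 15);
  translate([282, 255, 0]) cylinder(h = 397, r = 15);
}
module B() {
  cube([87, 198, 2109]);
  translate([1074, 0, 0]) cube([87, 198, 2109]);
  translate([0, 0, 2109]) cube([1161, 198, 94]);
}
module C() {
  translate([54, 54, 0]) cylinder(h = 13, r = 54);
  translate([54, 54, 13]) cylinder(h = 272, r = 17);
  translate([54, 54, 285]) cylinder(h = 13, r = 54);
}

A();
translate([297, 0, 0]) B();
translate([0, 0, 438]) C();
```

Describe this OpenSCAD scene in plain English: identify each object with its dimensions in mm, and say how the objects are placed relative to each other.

A is a four-legged stool. The seat is 297×270 mm, 41 mm thick, top at z = 438 mm. It stands on four round legs, each 30 mm in diameter, from z = 0 to the seat underside, each leg's axis is inset half a diameter from the nearest pair of seat edges (so the leg's bounding box is flush with the corner).

B is a rectangular door frame: two vertical jambs of 87×198 mm section, 2109 mm tall, with a clear opening 987 mm wide between their inner faces. A header 94 mm tall and 198 mm deep lies on top of the jambs and spans the full outside width.

C is a spool: two coaxial disc flanges of radius 54 mm and thickness 13 mm, joined by a core cylinder of radius 17 mm and height 272 mm. The lower flange rests on z = 0 and the three cylinders share a vertical axis.

The door frame is against the stool's +x side, with their −y faces flush. The spool is on top of the stool.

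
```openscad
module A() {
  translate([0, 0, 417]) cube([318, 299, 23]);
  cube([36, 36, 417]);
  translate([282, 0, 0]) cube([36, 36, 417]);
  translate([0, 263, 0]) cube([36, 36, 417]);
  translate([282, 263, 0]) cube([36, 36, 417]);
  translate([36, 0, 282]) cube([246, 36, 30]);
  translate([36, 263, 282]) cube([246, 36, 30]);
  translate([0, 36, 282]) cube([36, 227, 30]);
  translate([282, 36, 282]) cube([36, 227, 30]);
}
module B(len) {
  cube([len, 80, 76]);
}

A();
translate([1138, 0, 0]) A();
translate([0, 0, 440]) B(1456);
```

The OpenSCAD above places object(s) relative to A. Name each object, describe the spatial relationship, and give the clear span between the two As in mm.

Second stool starts at x = 1138; first ends at x = 318; clear span = 1138 − 318 = 820 mm.

A is a stool. B is a beam. A beam spans the tops of two stools. The clear span between the two stools is 820 mm.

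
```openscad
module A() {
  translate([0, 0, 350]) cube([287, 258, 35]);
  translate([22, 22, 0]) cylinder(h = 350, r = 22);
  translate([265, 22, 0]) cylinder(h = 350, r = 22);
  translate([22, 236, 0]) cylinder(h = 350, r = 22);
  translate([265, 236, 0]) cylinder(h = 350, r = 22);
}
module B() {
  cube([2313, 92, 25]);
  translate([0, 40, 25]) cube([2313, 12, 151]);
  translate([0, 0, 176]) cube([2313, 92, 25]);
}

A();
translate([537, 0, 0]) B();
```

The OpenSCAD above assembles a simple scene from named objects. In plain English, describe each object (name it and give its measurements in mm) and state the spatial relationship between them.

A is a four-legged stool. The seat is 287×258 mm, 35 mm thick, top at z = 385 mm. It stands on four round legs, each 44 mm in diameter, from z = 0 to the seat underside, each leg's axis is inset half a diameter from the nearest pair of seat edges (so the leg's bounding box is flush with the corner).

B is an I-beam lying along x, 2313 mm long. Overall section height 201 mm. Two flanges 92 mm wide (y) and 25 mm thick, one on the floor and one at the top; a web 12 mm thick runs between them, centred on the flange width.

The I-beam is on the floor beside the stool on its +x side.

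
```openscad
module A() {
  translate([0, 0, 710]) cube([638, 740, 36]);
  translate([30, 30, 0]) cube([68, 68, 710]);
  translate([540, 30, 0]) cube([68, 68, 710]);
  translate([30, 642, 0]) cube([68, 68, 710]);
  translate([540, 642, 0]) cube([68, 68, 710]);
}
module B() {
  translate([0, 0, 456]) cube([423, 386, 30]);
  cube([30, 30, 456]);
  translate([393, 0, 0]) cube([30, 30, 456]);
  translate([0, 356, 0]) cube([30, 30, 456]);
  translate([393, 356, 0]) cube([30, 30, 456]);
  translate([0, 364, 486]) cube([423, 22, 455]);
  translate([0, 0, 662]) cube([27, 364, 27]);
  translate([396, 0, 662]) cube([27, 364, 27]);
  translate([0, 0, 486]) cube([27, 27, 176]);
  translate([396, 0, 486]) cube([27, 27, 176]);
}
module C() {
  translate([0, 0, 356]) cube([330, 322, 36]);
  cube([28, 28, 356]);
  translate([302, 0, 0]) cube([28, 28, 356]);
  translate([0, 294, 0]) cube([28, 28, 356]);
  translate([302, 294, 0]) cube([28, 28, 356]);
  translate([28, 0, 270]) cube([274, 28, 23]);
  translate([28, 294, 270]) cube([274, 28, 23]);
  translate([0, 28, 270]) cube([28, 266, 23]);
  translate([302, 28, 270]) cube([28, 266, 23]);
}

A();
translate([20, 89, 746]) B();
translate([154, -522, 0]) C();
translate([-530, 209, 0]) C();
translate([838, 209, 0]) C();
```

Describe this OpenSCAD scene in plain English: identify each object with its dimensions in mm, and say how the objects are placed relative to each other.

A is a table: top 638 mm (x) × 740 mm (y), 36 mm thick, upper face at z = 746 mm, on four 68×68 mm square legs, each inset 30 mm from the nearest pair of top edges, running from z = 0 to the bottom of the top.

B is a chair. The seat is a 423×386×30 mm slab with its top at z = 486 mm, on four 30×30 mm corner legs (flush with the seat edges, standing on z = 0). A flat backrest 22 mm thick, 455 mm tall, spans the full seat width and rises from the seat top along its +y edge, rear face flush with the rear of the seat. Two armrests of 27×27 mm section run along each side from the seat's front edge to the front of the backrest, top faces 203 mm above the seat top and outer faces flush with the seat's x-edges; a 27×27 mm post under the front of each armrest stands on the seat at the front corner.

C is a simple wooden stool: a rectangular seat 330 mm (x) by 322 mm (y), 36 mm thick, top face at z = 392 mm, on four square legs, each 28×28 mm in cross-section. The legs rest on z = 0, each flush with a corner of the seat. Four stretchers, 28 mm wide and 23 mm tall, connect adjacent legs with their undersides at z = 270 mm, each running between the inner faces of the legs it joins and aligned with the legs' outer faces on the other axis.

The chair is on top of the table. Three stools sit around the table at the −y, −x, +x sides.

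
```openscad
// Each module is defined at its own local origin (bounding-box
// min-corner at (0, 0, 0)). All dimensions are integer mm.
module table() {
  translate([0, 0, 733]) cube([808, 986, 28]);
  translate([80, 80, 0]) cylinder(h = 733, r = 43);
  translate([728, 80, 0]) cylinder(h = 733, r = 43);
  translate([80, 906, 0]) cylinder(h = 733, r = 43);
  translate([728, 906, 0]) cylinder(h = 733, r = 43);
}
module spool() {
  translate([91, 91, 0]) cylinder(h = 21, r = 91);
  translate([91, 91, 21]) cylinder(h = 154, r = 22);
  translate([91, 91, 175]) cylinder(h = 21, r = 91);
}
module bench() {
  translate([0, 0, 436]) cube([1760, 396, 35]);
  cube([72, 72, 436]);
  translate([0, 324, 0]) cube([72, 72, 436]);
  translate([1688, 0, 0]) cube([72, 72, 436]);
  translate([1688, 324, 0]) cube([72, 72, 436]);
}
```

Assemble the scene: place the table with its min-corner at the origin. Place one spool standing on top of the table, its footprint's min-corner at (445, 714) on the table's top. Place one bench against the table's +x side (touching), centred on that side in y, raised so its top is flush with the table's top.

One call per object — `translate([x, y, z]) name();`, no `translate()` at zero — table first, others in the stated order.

table();
translate([445, 714, 761]) spool();
translate([808, 295, 290]) bench();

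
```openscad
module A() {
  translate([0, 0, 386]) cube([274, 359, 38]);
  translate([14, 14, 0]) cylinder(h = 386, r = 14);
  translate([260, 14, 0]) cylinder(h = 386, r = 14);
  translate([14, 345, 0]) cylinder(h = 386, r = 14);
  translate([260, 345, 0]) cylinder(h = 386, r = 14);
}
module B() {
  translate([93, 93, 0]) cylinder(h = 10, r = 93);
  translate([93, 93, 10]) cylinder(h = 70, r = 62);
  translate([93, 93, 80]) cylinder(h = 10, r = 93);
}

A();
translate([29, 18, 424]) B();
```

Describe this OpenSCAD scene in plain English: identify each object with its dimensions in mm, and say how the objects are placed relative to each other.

A is a simple wooden stool: a rectangular seat 274 mm (x) by 359 mm (y), 38 mm thick, top face at z = 424 mm, on four round legs, each 28 mm in diameter. The legs rest on z = 0, each leg's axis is inset half a diameter from the nearest pair of seat edges (so the leg's bounding box is flush with the corner).

B is a spool: two coaxial disc flanges of radius 93 mm and thickness 10 mm, joined by a core cylinder of radius 62 mm and height 70 mm. The lower flange rests on z = 0 and the three cylinders share a vertical axis.

The spool is on top of the stool.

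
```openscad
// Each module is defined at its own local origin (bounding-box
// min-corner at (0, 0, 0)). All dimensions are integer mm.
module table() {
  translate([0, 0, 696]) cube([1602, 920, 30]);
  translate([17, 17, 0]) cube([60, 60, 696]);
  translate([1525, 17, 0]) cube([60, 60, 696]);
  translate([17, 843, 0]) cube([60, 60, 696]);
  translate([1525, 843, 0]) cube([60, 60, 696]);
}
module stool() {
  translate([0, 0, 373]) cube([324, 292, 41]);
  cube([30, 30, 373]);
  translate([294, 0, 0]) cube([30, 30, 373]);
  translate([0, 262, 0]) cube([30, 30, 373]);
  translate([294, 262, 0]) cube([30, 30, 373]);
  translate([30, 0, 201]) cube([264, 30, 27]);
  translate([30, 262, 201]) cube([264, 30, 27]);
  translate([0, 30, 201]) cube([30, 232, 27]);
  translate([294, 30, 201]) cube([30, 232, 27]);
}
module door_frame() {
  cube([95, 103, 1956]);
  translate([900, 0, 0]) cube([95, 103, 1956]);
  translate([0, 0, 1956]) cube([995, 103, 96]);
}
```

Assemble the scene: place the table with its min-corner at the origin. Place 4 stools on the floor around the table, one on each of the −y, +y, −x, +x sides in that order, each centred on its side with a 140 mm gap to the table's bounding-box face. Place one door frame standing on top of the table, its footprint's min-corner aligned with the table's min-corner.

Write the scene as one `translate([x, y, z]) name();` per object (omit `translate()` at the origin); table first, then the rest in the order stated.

table();
translate([639, -432, 0]) stool();
translate([639, 1060, 0]) stool();
translate([-464, 314, 0]) stool();
translate([1742, 314, 0]) stool();
translate([0, 0, 726]) door_frame();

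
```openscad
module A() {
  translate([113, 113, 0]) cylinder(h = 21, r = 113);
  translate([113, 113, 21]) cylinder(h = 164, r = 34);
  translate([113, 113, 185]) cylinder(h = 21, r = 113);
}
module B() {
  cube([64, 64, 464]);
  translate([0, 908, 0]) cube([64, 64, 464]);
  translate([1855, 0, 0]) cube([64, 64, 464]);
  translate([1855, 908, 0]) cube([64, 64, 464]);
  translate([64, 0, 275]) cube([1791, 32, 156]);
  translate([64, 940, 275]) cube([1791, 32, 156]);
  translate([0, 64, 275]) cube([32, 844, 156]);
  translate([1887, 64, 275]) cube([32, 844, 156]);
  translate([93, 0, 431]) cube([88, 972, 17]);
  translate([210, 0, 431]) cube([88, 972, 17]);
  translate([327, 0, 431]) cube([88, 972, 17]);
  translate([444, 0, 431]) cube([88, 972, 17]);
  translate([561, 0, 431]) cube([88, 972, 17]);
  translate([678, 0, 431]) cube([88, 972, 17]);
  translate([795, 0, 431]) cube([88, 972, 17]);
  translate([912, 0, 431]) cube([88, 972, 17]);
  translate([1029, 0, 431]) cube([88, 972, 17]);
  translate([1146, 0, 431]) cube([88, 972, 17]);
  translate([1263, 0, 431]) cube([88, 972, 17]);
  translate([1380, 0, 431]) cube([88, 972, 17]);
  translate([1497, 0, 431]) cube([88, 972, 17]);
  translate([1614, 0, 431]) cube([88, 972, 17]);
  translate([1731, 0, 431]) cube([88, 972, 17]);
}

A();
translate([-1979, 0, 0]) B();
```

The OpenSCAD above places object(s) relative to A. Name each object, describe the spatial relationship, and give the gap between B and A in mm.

A is a spool. B is a bed frame. The bed frame is on the floor beside the spool on its −x side. The gap between the bed frame and the spool is 60 mm.

The bed frame's nearest face is 60 mm from the spool's −x face.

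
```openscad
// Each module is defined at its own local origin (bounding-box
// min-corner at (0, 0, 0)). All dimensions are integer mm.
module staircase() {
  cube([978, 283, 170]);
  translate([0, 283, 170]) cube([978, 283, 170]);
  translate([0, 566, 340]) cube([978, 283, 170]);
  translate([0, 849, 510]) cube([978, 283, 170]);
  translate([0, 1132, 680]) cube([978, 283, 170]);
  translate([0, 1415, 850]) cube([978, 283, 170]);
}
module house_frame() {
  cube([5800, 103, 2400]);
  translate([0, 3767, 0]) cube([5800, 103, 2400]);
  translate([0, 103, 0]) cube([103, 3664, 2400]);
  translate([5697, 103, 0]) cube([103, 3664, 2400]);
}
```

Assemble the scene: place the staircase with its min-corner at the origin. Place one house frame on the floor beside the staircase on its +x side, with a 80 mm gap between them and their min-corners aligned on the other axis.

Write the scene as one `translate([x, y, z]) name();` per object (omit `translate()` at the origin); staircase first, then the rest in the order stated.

staircase();
translate([1058, 0, 0]) house_frame();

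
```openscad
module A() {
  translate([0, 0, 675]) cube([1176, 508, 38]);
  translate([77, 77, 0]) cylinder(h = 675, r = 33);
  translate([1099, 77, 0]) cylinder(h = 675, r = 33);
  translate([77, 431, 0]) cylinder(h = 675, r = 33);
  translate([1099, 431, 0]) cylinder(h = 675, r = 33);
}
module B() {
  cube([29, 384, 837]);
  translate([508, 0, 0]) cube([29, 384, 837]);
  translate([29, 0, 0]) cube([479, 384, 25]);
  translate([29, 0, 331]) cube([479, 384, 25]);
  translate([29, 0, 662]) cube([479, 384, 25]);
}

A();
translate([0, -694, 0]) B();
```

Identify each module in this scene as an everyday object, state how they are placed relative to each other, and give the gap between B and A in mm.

A is a table. B is a bookshelf. The bookshelf is on the floor beside the table on its −y side. The gap between the bookshelf and the table is 310 mm.

The bookshelf's nearest face is 310 mm from the table's −y face.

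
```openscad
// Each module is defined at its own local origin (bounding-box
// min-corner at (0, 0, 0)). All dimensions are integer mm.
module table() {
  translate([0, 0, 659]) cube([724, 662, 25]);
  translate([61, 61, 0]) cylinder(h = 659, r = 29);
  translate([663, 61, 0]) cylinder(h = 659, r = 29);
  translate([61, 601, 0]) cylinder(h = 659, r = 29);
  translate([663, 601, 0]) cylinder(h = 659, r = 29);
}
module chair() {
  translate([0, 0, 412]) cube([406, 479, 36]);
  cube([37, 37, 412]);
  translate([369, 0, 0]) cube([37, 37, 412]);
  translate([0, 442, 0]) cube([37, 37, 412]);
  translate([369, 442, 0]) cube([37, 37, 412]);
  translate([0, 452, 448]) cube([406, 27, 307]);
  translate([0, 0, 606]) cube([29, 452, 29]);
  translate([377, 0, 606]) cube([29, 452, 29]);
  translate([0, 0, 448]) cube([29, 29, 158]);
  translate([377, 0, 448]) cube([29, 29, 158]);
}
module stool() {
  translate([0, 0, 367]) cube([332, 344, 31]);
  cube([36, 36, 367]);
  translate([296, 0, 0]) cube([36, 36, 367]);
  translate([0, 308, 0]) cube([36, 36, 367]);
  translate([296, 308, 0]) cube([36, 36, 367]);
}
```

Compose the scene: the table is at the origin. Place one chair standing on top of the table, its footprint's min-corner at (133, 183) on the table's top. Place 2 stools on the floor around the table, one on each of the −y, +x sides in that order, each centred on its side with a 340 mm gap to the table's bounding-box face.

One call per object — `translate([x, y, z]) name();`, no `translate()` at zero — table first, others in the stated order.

table();
translate([133, 183, 684]) chair();
translate([196, -684, 0]) stool();
translate([1064, 159, 0]) stool();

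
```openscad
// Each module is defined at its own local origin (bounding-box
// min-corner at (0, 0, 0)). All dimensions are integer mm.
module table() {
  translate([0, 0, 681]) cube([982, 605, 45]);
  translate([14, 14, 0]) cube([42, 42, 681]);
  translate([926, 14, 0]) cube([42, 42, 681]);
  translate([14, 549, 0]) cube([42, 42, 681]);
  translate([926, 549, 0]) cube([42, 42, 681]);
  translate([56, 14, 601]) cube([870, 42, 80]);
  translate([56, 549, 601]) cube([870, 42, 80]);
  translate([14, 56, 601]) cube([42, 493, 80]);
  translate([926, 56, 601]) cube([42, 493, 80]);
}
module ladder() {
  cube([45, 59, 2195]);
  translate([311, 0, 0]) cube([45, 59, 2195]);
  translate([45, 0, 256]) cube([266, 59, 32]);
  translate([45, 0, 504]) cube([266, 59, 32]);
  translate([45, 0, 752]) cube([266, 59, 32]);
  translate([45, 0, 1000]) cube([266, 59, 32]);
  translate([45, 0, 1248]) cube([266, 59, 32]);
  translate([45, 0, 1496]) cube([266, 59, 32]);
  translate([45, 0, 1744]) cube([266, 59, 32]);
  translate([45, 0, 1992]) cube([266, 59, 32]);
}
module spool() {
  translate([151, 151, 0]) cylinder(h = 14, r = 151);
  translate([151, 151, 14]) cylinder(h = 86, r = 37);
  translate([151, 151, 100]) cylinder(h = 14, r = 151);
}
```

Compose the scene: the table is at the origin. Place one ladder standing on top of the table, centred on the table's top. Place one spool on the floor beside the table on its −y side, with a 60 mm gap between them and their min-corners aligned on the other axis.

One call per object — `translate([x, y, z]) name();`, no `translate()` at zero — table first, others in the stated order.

table();
translate([313, 273, 726]) ladder();
translate([0, -362, 0]) spool();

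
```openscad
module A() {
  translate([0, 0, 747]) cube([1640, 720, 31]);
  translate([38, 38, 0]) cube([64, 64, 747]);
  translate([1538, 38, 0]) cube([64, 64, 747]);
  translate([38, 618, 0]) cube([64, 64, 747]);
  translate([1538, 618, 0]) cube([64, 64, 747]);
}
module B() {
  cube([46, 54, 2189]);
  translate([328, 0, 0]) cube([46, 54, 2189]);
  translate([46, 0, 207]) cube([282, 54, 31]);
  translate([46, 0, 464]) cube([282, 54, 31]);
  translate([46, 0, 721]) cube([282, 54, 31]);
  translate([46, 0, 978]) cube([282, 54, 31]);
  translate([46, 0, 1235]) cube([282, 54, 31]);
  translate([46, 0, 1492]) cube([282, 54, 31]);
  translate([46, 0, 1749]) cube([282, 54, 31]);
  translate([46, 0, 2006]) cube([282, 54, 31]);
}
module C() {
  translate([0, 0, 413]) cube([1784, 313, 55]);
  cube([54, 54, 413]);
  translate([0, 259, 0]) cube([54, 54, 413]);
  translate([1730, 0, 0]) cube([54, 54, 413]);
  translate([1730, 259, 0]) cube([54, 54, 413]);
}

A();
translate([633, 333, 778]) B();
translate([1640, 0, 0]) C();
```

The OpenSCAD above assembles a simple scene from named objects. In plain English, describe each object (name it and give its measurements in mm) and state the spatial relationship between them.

A is a table with a 1640×720 mm rectangular top, 31 mm thick, top surface at z = 778 mm, supported by four 64×64 mm square legs, each inset 38 mm from the nearest pair of top edges, running from the floor.

B is a wooden ladder with two side rails of 46×54 mm section and 2189 mm height, set 374 mm apart overall. Between them run 8 rectangular rungs (54 mm deep, 31 mm thick), front faces flush with the rails' −y face. The bottom of the first rung is 207 mm above the floor and each subsequent rung is 257 mm higher than the one below.

C is a bench: a 1784×313 mm seat slab, 55 mm thick, top at z = 468 mm, on four 54×54 mm square legs flush with the seat corners and standing on z = 0.

The ladder is on top of the table, centred. The bench is against the table's +x side, with their −y faces flush.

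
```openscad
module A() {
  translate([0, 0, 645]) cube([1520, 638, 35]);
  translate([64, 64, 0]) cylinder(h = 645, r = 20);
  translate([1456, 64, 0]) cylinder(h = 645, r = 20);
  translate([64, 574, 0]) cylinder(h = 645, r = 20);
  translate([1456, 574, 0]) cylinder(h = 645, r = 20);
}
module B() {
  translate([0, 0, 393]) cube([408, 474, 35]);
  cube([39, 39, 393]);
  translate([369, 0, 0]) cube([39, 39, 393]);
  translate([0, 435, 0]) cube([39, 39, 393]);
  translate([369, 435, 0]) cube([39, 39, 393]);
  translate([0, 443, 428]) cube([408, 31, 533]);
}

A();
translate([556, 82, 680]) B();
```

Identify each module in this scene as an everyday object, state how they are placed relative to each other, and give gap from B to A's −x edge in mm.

A is a table. B is a chair. The chair is on top of the table, centred. The gap from the chair to the table's −x edge is 556 mm.

The chair's min-x is at 556; the table's min-x is 0; gap = 556 mm.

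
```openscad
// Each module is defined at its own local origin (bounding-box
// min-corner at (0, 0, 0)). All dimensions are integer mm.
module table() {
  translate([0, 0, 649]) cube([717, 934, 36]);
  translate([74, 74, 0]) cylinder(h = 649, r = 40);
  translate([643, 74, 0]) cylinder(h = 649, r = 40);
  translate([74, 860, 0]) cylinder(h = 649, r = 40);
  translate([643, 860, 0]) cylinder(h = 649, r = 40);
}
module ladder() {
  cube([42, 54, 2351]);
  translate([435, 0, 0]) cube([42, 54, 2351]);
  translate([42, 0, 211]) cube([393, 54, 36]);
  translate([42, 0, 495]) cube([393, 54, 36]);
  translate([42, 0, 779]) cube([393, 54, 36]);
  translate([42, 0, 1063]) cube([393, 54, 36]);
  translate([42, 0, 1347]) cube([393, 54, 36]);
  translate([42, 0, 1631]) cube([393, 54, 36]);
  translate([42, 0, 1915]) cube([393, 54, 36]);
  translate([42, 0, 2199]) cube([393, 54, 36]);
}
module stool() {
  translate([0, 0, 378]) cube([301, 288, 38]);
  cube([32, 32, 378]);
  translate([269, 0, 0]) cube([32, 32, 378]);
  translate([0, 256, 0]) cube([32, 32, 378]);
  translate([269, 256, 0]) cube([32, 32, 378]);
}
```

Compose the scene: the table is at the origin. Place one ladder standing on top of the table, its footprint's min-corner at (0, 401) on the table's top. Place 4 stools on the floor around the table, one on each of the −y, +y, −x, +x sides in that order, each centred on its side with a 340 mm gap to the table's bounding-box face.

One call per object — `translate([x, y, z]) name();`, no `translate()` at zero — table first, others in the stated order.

table();
translate([0, 401, 685]) ladder();
translate([208, -628, 0]) stool();
translate([208, 1274, 0]) stool();
translate([-641, 323, 0]) stool();
translate([1057, 323, 0]) stool();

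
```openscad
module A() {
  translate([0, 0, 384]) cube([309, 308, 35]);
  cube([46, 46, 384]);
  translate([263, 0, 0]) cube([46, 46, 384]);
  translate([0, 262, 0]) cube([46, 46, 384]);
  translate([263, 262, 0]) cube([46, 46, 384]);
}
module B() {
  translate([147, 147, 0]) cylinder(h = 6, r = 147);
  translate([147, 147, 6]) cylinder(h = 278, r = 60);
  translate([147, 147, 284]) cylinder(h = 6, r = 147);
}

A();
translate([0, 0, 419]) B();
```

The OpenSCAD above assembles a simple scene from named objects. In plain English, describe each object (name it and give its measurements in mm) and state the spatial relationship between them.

A is a simple wooden stool: a rectangular seat 309 mm (x) by 308 mm (y), 35 mm thick, top face at z = 419 mm, on four square legs, each 46×46 mm in cross-section. The legs rest on z = 0, each flush with a corner of the seat.

B is a spool: two coaxial disc flanges of radius 147 mm and thickness 6 mm, joined by a core cylinder of radius 60 mm and height 278 mm. The lower flange rests on z = 0 and the three cylinders share a vertical axis.

The spool is on top of the stool.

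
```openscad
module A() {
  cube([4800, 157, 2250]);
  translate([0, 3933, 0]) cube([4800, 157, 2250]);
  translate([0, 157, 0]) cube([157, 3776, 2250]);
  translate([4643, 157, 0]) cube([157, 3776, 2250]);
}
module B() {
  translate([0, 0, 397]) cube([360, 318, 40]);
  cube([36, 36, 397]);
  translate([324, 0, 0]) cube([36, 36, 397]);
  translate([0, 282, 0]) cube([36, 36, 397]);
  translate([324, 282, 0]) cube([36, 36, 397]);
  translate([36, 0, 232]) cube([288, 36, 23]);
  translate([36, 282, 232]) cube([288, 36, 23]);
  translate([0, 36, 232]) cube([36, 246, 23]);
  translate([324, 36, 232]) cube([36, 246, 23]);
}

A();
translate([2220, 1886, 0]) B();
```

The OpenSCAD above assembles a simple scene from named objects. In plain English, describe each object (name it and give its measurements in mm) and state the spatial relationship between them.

A is the wall frame of a small rectangular building: four walls, each 2250 mm tall and 157 mm thick, enclosing a footprint 4800 mm (x) by 4090 mm (y) outside-to-outside, with no floor or roof. The front and back walls (the −y and +y sides) span the full width; the two side walls fit between them.

B is a four-legged stool. The seat is 360×318 mm, 40 mm thick, top at z = 437 mm. It stands on four square legs, each 36×36 mm in cross-section, from z = 0 to the seat underside, each flush with a corner of the seat. Four stretchers, 36 mm wide and 23 mm tall, connect adjacent legs with their undersides at z = 232 mm, each running between the inner faces of the legs it joins and aligned with the legs' outer faces on the other axis.

The stool sits inside the house frame, centred.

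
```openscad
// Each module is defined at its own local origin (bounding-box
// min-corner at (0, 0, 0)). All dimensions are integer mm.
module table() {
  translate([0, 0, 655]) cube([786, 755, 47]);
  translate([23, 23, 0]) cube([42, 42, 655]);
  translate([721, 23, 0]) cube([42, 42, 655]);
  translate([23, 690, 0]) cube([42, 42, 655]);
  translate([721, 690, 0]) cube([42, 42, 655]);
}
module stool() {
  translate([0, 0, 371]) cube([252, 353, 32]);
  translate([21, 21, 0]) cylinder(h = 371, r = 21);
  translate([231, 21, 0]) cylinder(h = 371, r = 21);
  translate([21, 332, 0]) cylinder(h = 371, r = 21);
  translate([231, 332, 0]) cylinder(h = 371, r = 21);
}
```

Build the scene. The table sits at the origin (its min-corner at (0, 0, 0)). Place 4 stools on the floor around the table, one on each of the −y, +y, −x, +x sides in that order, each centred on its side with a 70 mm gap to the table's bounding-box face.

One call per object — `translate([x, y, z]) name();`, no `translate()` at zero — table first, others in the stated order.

table();
translate([267, -423, 0]) stool();
translate([267, 825, 0]) stool();
translate([-322, 201, 0]) stool();
translate([856, 201, 0]) stool();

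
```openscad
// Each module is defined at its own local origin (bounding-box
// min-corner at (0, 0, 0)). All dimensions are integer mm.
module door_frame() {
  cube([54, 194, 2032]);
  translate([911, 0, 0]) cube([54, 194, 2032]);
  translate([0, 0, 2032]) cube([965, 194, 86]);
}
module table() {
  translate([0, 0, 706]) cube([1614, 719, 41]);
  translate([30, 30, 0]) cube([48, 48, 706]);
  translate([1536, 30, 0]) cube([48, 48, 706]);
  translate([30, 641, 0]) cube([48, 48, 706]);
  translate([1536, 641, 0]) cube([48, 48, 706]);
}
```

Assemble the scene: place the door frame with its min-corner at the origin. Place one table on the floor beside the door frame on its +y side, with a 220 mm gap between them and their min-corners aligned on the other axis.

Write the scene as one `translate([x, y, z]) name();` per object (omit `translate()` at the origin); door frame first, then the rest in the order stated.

door_frame();
translate([0, 414, 0]) table();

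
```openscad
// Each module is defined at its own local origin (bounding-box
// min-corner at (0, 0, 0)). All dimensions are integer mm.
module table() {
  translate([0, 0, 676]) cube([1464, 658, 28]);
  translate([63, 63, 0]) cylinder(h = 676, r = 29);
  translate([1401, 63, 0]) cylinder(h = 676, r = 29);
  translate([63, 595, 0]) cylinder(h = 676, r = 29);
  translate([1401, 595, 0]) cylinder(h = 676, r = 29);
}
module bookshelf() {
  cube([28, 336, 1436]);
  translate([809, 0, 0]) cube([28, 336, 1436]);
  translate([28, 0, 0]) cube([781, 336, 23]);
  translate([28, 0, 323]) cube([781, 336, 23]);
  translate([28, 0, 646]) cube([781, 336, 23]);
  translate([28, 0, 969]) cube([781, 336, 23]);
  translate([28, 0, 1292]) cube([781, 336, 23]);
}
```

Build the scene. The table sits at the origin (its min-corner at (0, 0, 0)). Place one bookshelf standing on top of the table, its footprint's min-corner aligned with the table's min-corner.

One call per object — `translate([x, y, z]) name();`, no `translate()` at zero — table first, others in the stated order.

table();
translate([0, 0, 704]) bookshelf();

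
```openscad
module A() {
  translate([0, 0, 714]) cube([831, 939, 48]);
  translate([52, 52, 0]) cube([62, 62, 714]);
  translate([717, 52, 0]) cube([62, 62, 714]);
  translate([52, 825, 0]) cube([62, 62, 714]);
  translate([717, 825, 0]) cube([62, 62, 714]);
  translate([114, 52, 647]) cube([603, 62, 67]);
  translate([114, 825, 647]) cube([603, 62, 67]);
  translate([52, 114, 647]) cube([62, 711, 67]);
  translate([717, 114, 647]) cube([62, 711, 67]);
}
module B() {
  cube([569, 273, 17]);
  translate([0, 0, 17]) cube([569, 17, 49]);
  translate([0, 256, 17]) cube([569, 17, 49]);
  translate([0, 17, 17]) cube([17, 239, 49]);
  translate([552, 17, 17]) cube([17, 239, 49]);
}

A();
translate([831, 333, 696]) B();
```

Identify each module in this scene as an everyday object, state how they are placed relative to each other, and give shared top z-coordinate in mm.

Both tops at z = 762 mm.

A is a table. B is an open box. The open box is beside the table with their tops flush at z = 762. The shared top z-coordinate is 762 mm.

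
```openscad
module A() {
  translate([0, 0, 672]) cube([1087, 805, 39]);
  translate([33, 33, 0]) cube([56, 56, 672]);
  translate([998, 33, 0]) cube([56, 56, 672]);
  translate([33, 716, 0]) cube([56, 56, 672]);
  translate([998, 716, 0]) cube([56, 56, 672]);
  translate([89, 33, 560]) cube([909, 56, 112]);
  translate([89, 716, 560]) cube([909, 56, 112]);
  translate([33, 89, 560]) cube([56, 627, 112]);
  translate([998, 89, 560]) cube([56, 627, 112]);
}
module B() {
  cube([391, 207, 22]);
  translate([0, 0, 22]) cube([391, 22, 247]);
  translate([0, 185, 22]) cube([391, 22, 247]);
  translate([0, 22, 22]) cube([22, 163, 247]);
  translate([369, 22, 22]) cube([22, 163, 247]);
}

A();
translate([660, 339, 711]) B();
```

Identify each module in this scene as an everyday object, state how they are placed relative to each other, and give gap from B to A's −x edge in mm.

The open box's min-x is at 660; the table's min-x is 0; gap = 660 mm.

A is a table. B is an open box. The open box is on top of the table. The gap from the open box to the table's −x edge is 660 mm.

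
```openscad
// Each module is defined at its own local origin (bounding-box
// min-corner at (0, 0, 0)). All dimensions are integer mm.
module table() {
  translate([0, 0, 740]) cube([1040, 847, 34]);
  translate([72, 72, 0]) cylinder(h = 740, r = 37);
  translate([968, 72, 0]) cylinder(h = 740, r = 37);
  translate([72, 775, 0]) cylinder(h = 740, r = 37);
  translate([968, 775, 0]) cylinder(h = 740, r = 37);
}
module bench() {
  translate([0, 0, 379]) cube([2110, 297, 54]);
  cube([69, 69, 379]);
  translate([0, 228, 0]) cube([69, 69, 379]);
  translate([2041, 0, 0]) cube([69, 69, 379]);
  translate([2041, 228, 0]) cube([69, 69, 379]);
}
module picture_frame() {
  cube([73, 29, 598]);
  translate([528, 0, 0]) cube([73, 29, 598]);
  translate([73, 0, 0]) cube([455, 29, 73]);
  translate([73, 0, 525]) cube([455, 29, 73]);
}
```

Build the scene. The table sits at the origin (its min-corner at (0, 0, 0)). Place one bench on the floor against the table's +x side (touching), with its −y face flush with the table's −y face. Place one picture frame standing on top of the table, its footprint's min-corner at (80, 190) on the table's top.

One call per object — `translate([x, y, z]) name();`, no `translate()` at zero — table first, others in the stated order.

table();
translate([1040, 0, 0]) bench();
translate([80, 190, 774]) picture_frame();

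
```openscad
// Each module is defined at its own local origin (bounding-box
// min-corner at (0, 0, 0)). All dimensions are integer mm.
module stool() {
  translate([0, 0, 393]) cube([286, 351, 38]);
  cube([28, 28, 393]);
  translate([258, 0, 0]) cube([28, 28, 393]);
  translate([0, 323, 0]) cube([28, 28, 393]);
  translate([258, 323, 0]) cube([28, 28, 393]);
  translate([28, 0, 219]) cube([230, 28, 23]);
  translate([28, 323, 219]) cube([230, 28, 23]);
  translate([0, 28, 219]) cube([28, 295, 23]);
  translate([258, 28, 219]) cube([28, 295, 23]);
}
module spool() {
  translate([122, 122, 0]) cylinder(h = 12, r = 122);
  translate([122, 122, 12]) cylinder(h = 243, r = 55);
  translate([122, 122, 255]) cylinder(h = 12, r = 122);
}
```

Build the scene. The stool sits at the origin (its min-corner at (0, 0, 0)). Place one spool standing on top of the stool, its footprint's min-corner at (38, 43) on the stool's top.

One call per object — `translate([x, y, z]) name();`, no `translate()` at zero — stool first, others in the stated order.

stool();
translate([38, 43, 431]) spool();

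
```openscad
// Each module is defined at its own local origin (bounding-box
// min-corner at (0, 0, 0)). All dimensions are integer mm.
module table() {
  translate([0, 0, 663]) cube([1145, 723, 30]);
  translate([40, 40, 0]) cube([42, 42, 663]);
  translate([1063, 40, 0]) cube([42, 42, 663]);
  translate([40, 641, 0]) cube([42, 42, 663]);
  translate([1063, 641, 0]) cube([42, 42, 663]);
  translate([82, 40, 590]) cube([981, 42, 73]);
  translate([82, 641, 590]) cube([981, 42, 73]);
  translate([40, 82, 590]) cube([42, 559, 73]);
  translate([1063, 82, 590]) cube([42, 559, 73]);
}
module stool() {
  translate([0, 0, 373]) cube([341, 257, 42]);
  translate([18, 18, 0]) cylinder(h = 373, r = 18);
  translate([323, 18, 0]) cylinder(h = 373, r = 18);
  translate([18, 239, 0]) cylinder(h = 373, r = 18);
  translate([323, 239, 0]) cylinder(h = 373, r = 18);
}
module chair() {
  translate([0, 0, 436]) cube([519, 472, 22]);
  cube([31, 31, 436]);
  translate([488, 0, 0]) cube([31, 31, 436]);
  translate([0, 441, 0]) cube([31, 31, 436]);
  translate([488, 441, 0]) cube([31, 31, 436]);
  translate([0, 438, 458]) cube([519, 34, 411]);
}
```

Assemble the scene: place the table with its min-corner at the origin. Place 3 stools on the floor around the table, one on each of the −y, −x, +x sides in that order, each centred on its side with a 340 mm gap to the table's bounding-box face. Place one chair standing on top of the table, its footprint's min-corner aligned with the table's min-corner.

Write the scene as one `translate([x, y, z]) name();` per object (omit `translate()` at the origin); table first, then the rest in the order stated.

table();
translate([402, -597, 0]) stool();
translate([-681, 233, 0]) stool();
translate([1485, 233, 0]) stool();
translate([0, 0, 693]) chair();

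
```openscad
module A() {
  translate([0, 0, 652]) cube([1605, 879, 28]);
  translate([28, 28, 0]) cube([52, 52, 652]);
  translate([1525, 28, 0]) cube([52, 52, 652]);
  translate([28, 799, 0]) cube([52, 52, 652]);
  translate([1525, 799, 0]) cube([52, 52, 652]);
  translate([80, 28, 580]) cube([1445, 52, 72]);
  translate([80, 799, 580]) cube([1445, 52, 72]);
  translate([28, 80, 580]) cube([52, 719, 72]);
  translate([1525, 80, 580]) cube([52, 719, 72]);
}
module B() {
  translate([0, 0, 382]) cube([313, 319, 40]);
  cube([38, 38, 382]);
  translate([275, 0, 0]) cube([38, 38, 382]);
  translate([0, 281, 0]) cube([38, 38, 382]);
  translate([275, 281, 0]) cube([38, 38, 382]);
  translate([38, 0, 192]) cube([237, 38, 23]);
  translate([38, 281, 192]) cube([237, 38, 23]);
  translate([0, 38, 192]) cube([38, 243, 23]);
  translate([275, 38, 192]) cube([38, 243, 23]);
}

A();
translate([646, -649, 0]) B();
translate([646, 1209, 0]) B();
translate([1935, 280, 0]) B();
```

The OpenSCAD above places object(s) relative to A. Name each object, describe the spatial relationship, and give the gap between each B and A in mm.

A is a table. B is a stool. Three stools sit around the table at the −y, +y, +x sides. The gap between each stool and the table is 330 mm.

Each stool's nearest face is 330 mm from the table's bounding box.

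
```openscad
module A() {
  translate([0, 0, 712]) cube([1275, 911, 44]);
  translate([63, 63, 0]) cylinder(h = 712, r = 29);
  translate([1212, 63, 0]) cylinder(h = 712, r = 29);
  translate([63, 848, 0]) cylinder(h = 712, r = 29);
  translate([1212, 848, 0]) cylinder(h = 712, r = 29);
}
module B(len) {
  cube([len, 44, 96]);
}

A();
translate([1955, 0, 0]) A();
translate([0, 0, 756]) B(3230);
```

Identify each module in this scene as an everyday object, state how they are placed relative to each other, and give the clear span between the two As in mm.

Second table starts at x = 1955; first ends at x = 1275; clear span = 1955 − 1275 = 680 mm.

A is a table. B is a beam. A beam spans the tops of two tables. The clear span between the two tables is 680 mm.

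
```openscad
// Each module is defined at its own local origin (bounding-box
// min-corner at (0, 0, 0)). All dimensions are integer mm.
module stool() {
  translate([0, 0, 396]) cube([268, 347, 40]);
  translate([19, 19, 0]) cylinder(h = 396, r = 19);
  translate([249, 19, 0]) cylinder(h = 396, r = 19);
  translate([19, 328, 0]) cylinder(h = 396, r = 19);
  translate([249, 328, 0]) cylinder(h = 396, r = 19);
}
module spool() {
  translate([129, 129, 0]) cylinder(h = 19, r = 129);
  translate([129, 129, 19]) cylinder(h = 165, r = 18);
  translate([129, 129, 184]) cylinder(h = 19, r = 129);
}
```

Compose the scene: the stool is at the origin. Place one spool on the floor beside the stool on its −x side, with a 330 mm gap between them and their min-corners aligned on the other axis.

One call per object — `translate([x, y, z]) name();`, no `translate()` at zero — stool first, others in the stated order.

stool();
translate([-588, 0, 0]) spool();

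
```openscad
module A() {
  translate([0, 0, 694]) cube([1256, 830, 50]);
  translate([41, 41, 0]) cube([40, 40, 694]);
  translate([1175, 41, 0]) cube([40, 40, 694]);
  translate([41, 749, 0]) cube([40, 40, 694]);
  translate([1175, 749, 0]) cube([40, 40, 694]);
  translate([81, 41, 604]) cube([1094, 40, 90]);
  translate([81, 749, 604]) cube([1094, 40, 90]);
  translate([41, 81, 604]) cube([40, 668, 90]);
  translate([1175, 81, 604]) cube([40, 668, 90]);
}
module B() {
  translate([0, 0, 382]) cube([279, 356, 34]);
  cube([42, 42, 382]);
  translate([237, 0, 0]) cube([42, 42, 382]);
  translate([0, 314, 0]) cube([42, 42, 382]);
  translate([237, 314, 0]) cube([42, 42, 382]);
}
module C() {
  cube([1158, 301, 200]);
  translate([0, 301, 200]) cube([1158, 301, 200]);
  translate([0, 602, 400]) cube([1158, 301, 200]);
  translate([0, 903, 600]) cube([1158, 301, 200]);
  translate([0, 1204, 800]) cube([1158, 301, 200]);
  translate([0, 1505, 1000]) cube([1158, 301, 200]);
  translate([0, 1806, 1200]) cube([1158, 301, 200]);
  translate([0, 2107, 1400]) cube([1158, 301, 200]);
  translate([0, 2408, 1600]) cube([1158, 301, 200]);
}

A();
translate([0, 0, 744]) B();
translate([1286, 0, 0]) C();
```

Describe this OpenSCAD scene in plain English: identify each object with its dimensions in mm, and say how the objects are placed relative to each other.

A is a table: top 1256 mm (x) × 830 mm (y), 50 mm thick, upper face at z = 744 mm, on four 40×40 mm square legs, each inset 41 mm from the nearest pair of top edges, running from z = 0 to the bottom of the top. Four apron rails, 40 mm thick and 90 mm tall, run between adjacent legs with their top edges flush with the underside of the top and their outer faces flush with the legs' outer faces.

B is a four-legged stool. The seat is 279×356 mm, 34 mm thick, top at z = 416 mm. It stands on four square legs, each 42×42 mm in cross-section, from z = 0 to the seat underside, each flush with a corner of the seat.

C is a run of 9 identical solid stair steps. Each tread is 1158×301 mm and each step block is 200 mm high. Step 1 rests on the floor; step k is offset from step 1 by (k−1)×301 mm in y and (k−1)×200 mm in z.

The stool is on top of the table. The staircase is on the floor beside the table on its +x side.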